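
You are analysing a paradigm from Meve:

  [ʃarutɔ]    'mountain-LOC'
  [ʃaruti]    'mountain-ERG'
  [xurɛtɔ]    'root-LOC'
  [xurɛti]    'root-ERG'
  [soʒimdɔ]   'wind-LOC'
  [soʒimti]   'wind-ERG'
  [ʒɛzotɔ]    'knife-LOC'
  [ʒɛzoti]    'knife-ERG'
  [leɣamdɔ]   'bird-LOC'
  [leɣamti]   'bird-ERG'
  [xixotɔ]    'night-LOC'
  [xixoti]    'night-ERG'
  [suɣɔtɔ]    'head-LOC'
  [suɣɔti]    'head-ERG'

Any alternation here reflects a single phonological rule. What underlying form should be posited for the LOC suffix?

/-dɔ/

The LOC morpheme has two allomorphs, [-dɔ] and [-tɔ].
The ERG suffix, which begins with [t], is invariant after every stem; so [t] is not altered by any rule here.
The LOC suffix is therefore /-dɔ/ underlyingly, with post-vocalic devoicing: voiced stops become voiceless after a vowel.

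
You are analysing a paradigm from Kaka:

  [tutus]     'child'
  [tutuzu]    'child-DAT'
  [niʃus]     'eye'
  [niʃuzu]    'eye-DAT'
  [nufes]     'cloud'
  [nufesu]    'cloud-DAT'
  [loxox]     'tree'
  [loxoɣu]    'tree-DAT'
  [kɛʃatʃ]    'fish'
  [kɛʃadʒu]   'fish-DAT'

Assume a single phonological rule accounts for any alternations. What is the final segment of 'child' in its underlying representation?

'child' shows [s] ~ [z] at the end of the stem ([tutus] vs [tutuzu]).
If /s/ were underlying and a rule turned it into [z] before the DAT suffix, 'cloud' would also alternate; but it has [s] in both [nufes] and [nufesu].
Therefore /z/ is basic and [s] is derived by word-final obstruent devoicing (voiced obstruents become voiceless word-finally).

/z/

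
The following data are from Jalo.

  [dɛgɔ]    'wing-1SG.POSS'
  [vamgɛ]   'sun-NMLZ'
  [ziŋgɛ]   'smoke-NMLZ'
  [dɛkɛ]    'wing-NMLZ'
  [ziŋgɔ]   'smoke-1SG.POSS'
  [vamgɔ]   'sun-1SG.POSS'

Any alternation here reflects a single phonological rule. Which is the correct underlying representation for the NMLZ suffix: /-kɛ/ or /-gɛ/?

The NMLZ suffix surfaces as [-gɛ] and [-kɛ], depending on the final segment of the stem.
The 1SG.POSS suffix, which begins with [g], is invariant after every stem; so [g] is not altered by any rule here.
So the underlying form is /-kɛ/, and voiceless stops become voiced after a nasal.

/-kɛ/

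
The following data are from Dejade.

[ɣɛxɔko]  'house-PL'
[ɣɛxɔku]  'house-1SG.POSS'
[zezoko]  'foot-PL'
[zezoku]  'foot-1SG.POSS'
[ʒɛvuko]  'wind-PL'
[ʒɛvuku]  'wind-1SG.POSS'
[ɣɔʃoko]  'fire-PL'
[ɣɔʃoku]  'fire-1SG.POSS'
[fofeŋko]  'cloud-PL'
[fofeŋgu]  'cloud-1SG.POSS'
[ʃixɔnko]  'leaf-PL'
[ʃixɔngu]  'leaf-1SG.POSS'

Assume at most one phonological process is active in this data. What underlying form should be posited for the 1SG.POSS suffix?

The 1SG.POSS morpheme has two allomorphs, [-gu] and [-ku].
By contrast the PL suffix keeps its initial [k] throughout — that segment must be underlying.
The 1SG.POSS suffix is therefore /-gu/ underlyingly, with post-vocalic devoicing: voiced stops become voiceless after a vowel.

/-gu/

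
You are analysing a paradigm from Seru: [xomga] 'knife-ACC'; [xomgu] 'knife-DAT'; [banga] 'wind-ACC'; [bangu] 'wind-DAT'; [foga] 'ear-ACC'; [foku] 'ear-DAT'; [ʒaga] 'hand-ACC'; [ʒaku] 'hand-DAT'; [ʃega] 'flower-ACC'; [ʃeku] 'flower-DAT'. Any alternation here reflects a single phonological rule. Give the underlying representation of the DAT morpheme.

The DAT suffix surfaces as [-gu] and [-ku], depending on the final segment of the stem.
By contrast the ACC suffix keeps its initial [g] throughout — that segment must be underlying.
The DAT suffix is therefore /-ku/ underlyingly, with post-nasal voicing: voiceless stops become voiced after a nasal.

/-ku/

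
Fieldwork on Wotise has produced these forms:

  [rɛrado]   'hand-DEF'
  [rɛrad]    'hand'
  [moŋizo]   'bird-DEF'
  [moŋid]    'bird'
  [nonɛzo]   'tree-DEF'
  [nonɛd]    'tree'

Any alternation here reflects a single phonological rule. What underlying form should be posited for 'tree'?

The stem for 'tree' ends in [z] in [nonɛzo] but [d] in [nonɛd].
The stem 'hand' ([rɛrado], [rɛrad]) shows [d] unchanged in both environments, so [d] cannot be basic with [z] derived before the DEF suffix.
The alternation reflects word-final hardening: voiced fricatives become stops word-finally. /z/ is underlying.
Hence 'tree' is /nonɛz/ underlyingly.

/nonɛz/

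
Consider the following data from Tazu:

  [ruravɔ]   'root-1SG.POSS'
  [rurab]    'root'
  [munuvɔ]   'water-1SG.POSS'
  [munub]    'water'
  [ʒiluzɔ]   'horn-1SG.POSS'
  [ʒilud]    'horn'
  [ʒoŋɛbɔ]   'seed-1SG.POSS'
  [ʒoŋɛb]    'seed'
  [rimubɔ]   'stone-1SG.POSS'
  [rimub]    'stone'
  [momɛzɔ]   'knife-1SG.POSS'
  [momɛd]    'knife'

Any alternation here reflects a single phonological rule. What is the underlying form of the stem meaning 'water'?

The root 'water' surfaces as [munuvɔ] and [munub], with a stem-final [v] ~ [b] alternation.
If /b/ were underlying and a rule turned it into [v] before the 1SG.POSS suffix, 'seed' would also alternate; but it has [b] in both [ʒoŋɛbɔ] and [ʒoŋɛb].
The underlying segment must be /v/; voiced fricatives become stops word-finally, yielding [b] there.
The underlying form of 'water' is therefore /munuv/.

/munuv/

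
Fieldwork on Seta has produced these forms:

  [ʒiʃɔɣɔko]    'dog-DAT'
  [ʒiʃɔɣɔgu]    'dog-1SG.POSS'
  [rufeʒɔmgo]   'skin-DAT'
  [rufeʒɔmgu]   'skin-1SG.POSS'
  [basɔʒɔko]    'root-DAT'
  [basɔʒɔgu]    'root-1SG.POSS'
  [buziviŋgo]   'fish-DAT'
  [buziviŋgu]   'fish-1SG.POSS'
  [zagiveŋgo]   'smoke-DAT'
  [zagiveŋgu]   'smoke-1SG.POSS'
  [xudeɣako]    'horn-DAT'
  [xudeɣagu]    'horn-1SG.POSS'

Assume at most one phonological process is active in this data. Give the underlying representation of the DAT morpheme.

The DAT suffix surfaces as [-go] and [-ko], depending on the final segment of the stem.
The 1SG.POSS suffix, which begins with [g], is invariant after every stem; so [g] is not altered by any rule here.
So the underlying form is /-ko/, and voiceless stops become voiced after a nasal.

/-ko/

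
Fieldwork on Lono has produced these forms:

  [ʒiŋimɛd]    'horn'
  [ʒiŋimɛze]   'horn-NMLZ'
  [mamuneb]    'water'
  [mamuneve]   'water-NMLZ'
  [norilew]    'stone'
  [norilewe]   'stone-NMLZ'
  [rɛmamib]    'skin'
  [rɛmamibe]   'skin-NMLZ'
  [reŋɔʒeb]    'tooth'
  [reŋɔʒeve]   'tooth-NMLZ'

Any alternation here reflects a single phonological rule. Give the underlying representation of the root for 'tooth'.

The root 'tooth' surfaces as [reŋɔʒeb] and [reŋɔʒeve], with a stem-final [b] ~ [v] alternation.
If /b/ were underlying and a rule turned it into [v] before the NMLZ suffix, 'skin' would also alternate; but it has [b] in both [rɛmamib] and [rɛmamibe].
The alternation reflects word-final hardening: voiced fricatives become stops word-finally. /v/ is underlying.
So 'tooth' = /reŋɔʒev/.

/reŋɔʒev/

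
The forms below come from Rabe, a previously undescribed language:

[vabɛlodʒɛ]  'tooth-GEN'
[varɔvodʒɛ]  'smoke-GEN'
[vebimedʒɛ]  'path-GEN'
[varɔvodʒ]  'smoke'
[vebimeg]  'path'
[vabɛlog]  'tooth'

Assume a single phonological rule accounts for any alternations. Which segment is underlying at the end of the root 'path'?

/g/

In [vebimedʒɛ] and [vebimeg] the final segment of 'path' alternates: [dʒ] ~ [g].
Compare 'smoke', with invariant [dʒ] in [varɔvodʒɛ] and [varɔvodʒ]: an analysis with underlying /dʒ/ and a rule producing [g] in isolation would wrongly predict alternation here too.
So /g/ is underlying, and a rule of palatalization before a front vowel — /g/ becomes palato-alveolar [dʒ] before a front vowel — gives [dʒ].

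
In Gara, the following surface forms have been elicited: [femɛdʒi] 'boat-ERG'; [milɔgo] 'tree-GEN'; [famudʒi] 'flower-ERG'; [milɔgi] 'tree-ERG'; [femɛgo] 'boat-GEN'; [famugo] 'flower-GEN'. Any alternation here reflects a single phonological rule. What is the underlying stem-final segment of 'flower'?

In [famudʒi] and [famugo] the final segment of 'flower' alternates: [dʒ] ~ [g].
The stem 'tree' ([milɔgi], [milɔgo]) shows [g] unchanged in both environments, so [g] cannot be basic with [dʒ] derived before the ERG suffix.
The alternation reflects depalatalization: palato-alveolar /dʒ/ becomes [g] when no front vowel follows. /dʒ/ is underlying.

/dʒ/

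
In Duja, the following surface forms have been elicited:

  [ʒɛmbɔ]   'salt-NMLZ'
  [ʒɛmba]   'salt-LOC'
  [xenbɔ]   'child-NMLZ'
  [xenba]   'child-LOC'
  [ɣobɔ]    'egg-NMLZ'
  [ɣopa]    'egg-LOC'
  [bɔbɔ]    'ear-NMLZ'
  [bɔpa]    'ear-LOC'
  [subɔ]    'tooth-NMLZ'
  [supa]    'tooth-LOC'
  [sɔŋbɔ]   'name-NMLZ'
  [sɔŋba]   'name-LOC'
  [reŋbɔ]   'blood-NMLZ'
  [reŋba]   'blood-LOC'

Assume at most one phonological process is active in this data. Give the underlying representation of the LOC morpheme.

/-pa/

The LOC morpheme has two allomorphs, [-ba] and [-pa].
The NMLZ suffix, which begins with [b], is invariant after every stem; so [b] is not altered by any rule here.
So the underlying form is /-pa/, and voiceless stops become voiced after a nasal.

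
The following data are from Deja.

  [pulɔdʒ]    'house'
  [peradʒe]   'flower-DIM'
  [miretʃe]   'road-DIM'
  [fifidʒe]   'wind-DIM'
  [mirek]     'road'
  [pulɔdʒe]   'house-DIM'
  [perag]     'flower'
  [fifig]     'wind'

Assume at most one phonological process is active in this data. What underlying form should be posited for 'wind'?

/fifig/

The root 'wind' surfaces as [fifidʒe] and [fifig], with a stem-final [dʒ] ~ [g] alternation.
Compare 'house', with invariant [dʒ] in [pulɔdʒe] and [pulɔdʒ]: an analysis with underlying /dʒ/ and a rule producing [g] in isolation would wrongly predict alternation here too.
The alternation reflects palatalization before a front vowel: /k/ and /g/ become palato-alveolar [tʃ] and [dʒ] before a front vowel. /g/ is underlying.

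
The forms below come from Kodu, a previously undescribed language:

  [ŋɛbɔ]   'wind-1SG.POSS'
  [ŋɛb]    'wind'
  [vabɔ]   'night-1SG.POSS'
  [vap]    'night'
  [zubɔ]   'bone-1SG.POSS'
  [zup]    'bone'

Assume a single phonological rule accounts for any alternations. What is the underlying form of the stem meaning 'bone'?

'bone' shows [b] ~ [p] at the end of the stem ([zubɔ] vs [zup]).
But 'wind' keeps [b] in both environments ([ŋɛbɔ], [ŋɛb]), so there is no rule changing /b/ to [p] in isolation.
The underlying segment must be /p/; voiceless stops become voiced between vowels, yielding [b] there.

/zup/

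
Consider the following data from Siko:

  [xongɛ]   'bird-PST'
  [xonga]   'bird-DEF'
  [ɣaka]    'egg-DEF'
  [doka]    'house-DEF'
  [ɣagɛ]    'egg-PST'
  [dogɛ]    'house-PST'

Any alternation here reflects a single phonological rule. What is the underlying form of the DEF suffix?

The DEF morpheme has two allomorphs, [-ga] and [-ka].
By contrast the PST suffix keeps its initial [g] throughout — that segment must be underlying.
So the underlying form is /-ka/, and voiceless stops become voiced after a nasal.

/-ka/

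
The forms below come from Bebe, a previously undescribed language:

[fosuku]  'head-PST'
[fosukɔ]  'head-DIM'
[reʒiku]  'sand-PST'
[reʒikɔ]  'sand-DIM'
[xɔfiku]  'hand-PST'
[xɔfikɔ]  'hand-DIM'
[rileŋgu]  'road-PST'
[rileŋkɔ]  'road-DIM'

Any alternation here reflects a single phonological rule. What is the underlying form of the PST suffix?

/-gu/

The PST morpheme has two allomorphs, [-gu] and [-ku].
The DIM suffix, which begins with [k], is invariant after every stem; so [k] is not altered by any rule here.
The PST suffix is therefore /-gu/ underlyingly, with post-vocalic devoicing: voiced stops become voiceless after a vowel.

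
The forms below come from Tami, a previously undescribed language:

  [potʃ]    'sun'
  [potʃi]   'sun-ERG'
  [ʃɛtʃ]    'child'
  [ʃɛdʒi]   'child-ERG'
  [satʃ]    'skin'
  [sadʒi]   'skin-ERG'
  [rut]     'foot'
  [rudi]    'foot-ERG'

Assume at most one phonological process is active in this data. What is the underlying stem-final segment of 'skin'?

'skin' shows [tʃ] ~ [dʒ] at the end of the stem ([satʃ] vs [sadʒi]).
But 'sun' keeps [tʃ] in both environments ([potʃ], [potʃi]), so there is no rule changing /tʃ/ to [dʒ] before the ERG suffix.
Therefore /dʒ/ is basic and [tʃ] is derived by word-final obstruent devoicing (voiced obstruents become voiceless word-finally).

/dʒ/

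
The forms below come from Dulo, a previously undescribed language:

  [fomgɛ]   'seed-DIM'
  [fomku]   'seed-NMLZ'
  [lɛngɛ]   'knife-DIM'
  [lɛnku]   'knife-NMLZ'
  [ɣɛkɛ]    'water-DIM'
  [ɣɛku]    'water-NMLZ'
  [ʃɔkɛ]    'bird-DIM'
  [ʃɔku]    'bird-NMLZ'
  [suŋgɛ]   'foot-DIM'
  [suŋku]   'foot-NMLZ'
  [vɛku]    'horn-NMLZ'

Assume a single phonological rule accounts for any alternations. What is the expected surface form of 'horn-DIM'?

The DIM morpheme has two allomorphs, [-gɛ] and [-kɛ].
The NMLZ suffix, which begins with [k], is invariant after every stem; so [k] is not altered by any rule here.
So the underlying form is /-gɛ/, and voiced stops become voiceless after a vowel.
After 'horn', which ends in a vowel, the suffix surfaces as [-kɛ], giving [vɛkɛ].

[vɛkɛ]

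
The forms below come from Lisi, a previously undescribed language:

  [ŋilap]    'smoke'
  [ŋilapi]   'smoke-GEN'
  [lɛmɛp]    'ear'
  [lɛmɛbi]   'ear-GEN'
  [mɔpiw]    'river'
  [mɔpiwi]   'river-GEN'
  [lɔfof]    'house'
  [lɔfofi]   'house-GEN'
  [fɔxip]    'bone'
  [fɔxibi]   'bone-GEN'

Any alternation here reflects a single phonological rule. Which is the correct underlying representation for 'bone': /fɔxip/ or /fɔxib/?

/fɔxib/

The root 'bone' surfaces as [fɔxip] and [fɔxibi], with a stem-final [p] ~ [b] alternation.
But 'smoke' keeps [p] in both environments ([ŋilap], [ŋilapi]), so there is no rule changing /p/ to [b] before the GEN suffix.
So /b/ is underlying, and a rule of word-final obstruent devoicing — voiced obstruents become voiceless word-finally — gives [p].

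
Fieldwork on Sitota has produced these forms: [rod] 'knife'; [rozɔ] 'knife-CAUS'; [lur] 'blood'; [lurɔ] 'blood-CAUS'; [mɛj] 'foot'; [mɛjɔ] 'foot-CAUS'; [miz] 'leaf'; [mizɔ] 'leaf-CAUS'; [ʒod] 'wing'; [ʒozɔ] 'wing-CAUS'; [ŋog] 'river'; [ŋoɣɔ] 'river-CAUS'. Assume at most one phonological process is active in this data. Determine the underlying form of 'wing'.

In [ʒod] and [ʒozɔ] the final segment of 'wing' alternates: [d] ~ [z].
The stem 'leaf' ([miz], [mizɔ]) shows [z] unchanged in both environments, so [z] cannot be basic with [d] derived in isolation.
The alternation reflects intervocalic spirantization: voiced stops become fricatives between vowels. /d/ is underlying.
So 'wing' = /ʒod/.

/ʒod/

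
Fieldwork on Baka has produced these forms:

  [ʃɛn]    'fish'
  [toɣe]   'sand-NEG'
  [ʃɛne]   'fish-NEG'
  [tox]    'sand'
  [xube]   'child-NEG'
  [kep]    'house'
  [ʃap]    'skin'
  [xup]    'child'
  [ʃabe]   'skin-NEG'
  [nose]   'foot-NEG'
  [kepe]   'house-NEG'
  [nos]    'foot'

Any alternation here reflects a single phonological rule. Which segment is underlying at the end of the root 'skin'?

In [ʃap] and [ʃabe] the final segment of 'skin' alternates: [p] ~ [b].
The stem 'house' ([kep], [kepe]) shows [p] unchanged in both environments, so [p] cannot be basic with [b] derived before the NEG suffix.
So /b/ is underlying, and a rule of word-final obstruent devoicing — voiced obstruents become voiceless word-finally — gives [p].

/b/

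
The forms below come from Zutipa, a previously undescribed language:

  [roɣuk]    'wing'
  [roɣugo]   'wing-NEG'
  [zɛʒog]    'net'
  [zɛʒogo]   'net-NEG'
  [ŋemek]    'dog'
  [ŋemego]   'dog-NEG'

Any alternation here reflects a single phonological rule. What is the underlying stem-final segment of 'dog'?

/k/

In [ŋemek] and [ŋemego] the final segment of 'dog' alternates: [k] ~ [g].
But 'net' keeps [g] in both environments ([zɛʒog], [zɛʒogo]), so there is no rule changing /g/ to [k] in isolation.
Therefore /k/ is basic and [g] is derived by intervocalic voicing (voiceless stops become voiced between vowels).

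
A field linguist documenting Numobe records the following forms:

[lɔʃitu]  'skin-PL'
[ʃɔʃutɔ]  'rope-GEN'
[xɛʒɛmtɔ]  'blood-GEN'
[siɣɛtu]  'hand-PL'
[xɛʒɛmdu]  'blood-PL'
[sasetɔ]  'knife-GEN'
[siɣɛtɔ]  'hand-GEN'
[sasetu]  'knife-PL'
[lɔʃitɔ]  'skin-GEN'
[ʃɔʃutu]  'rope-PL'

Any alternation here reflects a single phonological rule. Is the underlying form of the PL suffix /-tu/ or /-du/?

The PL suffix surfaces as [-du] and [-tu], depending on the final segment of the stem.
The GEN suffix, which begins with [t], is invariant after every stem; so [t] is not altered by any rule here.
The PL suffix is therefore /-du/ underlyingly, with post-vocalic devoicing: voiced stops become voiceless after a vowel.

/-du/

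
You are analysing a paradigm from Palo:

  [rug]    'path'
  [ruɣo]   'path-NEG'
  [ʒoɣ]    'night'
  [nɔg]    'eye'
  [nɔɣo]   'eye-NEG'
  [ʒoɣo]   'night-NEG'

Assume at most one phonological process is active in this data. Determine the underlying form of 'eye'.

'eye' shows [ɣ] ~ [g] at the end of the stem ([nɔɣo] vs [nɔg]).
Compare 'night', with invariant [ɣ] in [ʒoɣo] and [ʒoɣ]: an analysis with underlying /ɣ/ and a rule producing [g] in isolation would wrongly predict alternation here too.
So /g/ is underlying, and a rule of intervocalic spirantization — voiced stops become fricatives between vowels — gives [ɣ].
Hence 'eye' is /nɔg/ underlyingly.

/nɔg/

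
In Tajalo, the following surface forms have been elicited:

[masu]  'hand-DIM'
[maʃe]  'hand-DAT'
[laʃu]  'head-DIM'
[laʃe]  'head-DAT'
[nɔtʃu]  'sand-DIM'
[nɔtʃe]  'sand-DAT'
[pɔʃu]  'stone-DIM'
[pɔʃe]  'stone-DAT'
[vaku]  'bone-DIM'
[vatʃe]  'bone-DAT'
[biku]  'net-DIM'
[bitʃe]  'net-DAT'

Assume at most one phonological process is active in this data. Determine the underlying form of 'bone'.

/vak/

The stem for 'bone' ends in [k] in [vaku] but [tʃ] in [vatʃe].
If /tʃ/ were underlying and a rule turned it into [k] before the DIM suffix, 'sand' would also alternate; but it has [tʃ] in both [nɔtʃu] and [nɔtʃe].
So /k/ is underlying, and a rule of palatalization before a front vowel — /k/ and /s/ become palato-alveolar [tʃ] and [ʃ] before a front vowel — gives [tʃ].
Hence 'bone' is /vak/ underlyingly.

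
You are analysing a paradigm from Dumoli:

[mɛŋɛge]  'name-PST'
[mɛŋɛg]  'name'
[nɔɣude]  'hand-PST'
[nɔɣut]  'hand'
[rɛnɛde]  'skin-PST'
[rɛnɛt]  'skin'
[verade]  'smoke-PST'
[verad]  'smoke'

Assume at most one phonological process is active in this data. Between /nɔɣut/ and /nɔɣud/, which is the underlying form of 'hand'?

The stem for 'hand' ends in [d] in [nɔɣude] but [t] in [nɔɣut].
If /d/ were underlying and a rule turned it into [t] in isolation, 'smoke' would also alternate; but it has [d] in both [verade] and [verad].
The alternation reflects intervocalic voicing: voiceless stops become voiced between vowels. /t/ is underlying.

/nɔɣut/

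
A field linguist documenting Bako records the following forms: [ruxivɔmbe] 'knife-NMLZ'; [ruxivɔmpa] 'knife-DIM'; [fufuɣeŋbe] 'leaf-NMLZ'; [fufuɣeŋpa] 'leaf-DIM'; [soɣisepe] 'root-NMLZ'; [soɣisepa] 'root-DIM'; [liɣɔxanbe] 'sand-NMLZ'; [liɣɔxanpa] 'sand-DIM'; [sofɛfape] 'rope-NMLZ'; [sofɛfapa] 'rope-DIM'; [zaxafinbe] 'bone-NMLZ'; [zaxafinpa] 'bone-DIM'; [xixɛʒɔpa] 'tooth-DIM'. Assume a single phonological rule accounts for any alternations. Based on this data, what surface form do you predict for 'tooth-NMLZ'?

[xixɛʒɔpe]

The NMLZ morpheme has two allomorphs, [-be] and [-pe].
By contrast the DIM suffix keeps its initial [p] throughout — that segment must be underlying.
The NMLZ suffix is therefore /-be/ underlyingly, with post-vocalic devoicing: voiced stops become voiceless after a vowel.
After 'tooth', which ends in a vowel, the suffix surfaces as [-pe], giving [xixɛʒɔpe].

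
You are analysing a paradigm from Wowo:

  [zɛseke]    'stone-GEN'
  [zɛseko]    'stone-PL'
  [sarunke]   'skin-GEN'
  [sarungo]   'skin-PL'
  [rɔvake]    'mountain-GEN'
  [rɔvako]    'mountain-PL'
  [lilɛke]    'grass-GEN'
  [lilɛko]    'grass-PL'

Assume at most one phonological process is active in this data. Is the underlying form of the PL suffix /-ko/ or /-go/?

The PL morpheme has two allomorphs, [-go] and [-ko].
By contrast the GEN suffix keeps its initial [k] throughout — that segment must be underlying.
So the underlying form is /-go/, and voiced stops become voiceless after a vowel.

/-go/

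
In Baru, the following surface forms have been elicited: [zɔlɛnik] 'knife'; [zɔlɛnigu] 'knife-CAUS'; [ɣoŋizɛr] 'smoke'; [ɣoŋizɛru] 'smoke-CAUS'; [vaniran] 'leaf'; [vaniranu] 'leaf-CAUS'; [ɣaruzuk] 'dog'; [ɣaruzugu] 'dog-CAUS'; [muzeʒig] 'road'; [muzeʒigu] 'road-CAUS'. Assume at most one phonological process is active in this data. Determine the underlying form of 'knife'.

/zɔlɛnik/

In [zɔlɛnik] and [zɔlɛnigu] the final segment of 'knife' alternates: [k] ~ [g].
Compare 'road', with invariant [g] in [muzeʒig] and [muzeʒigu]: an analysis with underlying /g/ and a rule producing [k] in isolation would wrongly predict alternation here too.
So /k/ is underlying, and a rule of intervocalic voicing — voiceless stops become voiced between vowels — gives [g].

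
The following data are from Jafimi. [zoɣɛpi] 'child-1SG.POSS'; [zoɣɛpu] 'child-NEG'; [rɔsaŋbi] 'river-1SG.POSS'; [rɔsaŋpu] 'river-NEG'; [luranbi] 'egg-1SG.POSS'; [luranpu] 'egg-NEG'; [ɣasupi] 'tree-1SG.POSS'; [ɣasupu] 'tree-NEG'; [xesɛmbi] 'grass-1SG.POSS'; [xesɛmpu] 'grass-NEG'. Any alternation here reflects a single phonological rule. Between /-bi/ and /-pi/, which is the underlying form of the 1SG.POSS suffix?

The 1SG.POSS suffix surfaces as [-bi] and [-pi], depending on the final segment of the stem.
The NEG suffix, which begins with [p], is invariant after every stem; so [p] is not altered by any rule here.
The 1SG.POSS suffix is therefore /-bi/ underlyingly, with post-vocalic devoicing: voiced stops become voiceless after a vowel.

/-bi/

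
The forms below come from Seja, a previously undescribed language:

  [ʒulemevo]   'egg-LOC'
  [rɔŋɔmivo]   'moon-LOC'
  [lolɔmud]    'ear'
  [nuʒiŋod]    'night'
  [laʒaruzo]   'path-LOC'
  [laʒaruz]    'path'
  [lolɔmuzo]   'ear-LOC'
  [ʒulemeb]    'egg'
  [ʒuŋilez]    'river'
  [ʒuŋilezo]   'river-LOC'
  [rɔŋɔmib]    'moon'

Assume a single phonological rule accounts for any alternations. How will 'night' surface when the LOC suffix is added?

[nuʒiŋozo]

In [lolɔmuzo] and [lolɔmud] the final segment of 'ear' alternates: [z] ~ [d].
Compare 'river', with invariant [z] in [ʒuŋilezo] and [ʒuŋilez]: an analysis with underlying /z/ and a rule producing [d] in isolation would wrongly predict alternation here too.
The alternation reflects intervocalic spirantization: voiced stops become fricatives between vowels. /d/ is underlying.
The one attested form of 'night', [nuʒiŋod], shows underlying /nuʒiŋod/. Applying the same rule between vowels gives [nuʒiŋozo].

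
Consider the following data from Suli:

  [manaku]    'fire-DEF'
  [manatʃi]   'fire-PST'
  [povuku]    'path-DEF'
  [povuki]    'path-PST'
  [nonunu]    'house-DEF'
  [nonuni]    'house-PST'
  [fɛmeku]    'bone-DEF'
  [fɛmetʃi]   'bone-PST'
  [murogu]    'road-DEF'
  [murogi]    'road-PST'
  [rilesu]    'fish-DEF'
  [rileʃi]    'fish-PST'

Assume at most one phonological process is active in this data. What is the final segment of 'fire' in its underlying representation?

/tʃ/

The stem for 'fire' ends in [k] in [manaku] but [tʃ] in [manatʃi].
If /k/ were underlying and a rule turned it into [tʃ] before the PST suffix, 'path' would also alternate; but it has [k] in both [povuku] and [povuki].
The underlying segment must be /tʃ/; palato-alveolar /tʃ/ and /ʃ/ become [k] and [s] when no front vowel follows, yielding [k] there.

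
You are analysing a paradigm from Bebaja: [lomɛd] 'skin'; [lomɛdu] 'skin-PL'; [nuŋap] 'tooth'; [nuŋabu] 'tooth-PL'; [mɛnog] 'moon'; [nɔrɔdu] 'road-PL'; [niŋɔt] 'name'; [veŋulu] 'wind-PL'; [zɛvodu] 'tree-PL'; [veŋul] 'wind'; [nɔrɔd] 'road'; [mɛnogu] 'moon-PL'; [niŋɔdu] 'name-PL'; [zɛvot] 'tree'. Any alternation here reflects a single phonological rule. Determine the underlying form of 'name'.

/niŋɔt/

The stem for 'name' ends in [t] in [niŋɔt] but [d] in [niŋɔdu].
But 'road' keeps [d] in both environments ([nɔrɔd], [nɔrɔdu]), so there is no rule changing /d/ to [t] in isolation.
The underlying segment must be /t/; voiceless stops become voiced between vowels, yielding [d] there.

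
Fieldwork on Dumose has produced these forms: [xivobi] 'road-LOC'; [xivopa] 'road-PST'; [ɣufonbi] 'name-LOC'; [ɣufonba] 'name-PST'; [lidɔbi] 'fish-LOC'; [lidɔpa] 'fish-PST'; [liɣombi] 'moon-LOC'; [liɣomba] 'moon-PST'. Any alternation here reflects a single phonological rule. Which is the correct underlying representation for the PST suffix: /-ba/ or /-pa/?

/-pa/

The PST suffix surfaces as [-ba] and [-pa], depending on the final segment of the stem.
By contrast the LOC suffix keeps its initial [b] throughout — that segment must be underlying.
So the underlying form is /-pa/, and voiceless stops become voiced after a nasal.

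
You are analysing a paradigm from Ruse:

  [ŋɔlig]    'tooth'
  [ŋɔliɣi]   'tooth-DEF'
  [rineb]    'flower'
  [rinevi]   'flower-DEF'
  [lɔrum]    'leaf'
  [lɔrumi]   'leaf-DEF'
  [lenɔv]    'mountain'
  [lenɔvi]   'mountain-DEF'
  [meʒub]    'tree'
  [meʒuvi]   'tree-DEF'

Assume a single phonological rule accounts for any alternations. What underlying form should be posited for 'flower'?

In [rineb] and [rinevi] the final segment of 'flower' alternates: [b] ~ [v].
If /v/ were underlying and a rule turned it into [b] in isolation, 'mountain' would also alternate; but it has [v] in both [lenɔv] and [lenɔvi].
The alternation reflects intervocalic spirantization: voiced stops become fricatives between vowels. /b/ is underlying.
The underlying form of 'flower' is therefore /rineb/.

/rineb/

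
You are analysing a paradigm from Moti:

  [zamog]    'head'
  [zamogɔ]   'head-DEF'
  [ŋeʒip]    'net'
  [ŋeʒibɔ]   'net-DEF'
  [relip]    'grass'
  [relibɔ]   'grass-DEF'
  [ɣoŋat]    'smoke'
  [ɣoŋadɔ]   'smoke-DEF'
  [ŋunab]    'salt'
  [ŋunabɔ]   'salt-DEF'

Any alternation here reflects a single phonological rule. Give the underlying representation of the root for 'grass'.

In [relip] and [relibɔ] the final segment of 'grass' alternates: [p] ~ [b].
But 'salt' keeps [b] in both environments ([ŋunab], [ŋunabɔ]), so there is no rule changing /b/ to [p] in isolation.
Therefore /p/ is basic and [b] is derived by intervocalic voicing (voiceless stops become voiced between vowels).
So 'grass' = /relip/.

/relip/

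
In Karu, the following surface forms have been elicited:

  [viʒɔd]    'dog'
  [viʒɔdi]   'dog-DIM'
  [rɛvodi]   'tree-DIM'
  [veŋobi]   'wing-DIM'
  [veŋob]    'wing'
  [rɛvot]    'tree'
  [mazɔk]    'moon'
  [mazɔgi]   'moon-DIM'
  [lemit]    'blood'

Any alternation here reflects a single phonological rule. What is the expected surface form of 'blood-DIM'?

[lemidi]

The stem for 'tree' ends in [t] in [rɛvot] but [d] in [rɛvodi].
But 'dog' keeps [d] in both environments ([viʒɔd], [viʒɔdi]), so there is no rule changing /d/ to [t] in isolation.
The underlying segment must be /t/; voiceless stops become voiced between vowels, yielding [d] there.
The one attested form of 'blood', [lemit], shows underlying /lemit/. Applying the same rule between vowels gives [lemidi].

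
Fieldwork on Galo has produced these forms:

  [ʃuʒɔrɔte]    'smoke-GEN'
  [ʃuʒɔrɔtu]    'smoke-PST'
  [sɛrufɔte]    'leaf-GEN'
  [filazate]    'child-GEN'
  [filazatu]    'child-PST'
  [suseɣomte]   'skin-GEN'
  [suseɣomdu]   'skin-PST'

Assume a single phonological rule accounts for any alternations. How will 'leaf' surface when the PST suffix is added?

[sɛrufɔtu]

The PST suffix surfaces as [-du] and [-tu], depending on the final segment of the stem.
The GEN suffix, which begins with [t], is invariant after every stem; so [t] is not altered by any rule here.
So the underlying form is /-du/, and voiced stops become voiceless after a vowel.
After 'leaf', which ends in a vowel, the suffix surfaces as [-tu], giving [sɛrufɔtu].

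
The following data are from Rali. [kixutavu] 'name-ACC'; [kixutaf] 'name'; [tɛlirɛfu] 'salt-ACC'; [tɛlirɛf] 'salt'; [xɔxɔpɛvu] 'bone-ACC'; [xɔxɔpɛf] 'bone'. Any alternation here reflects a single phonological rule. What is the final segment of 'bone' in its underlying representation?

/v/

In [xɔxɔpɛvu] and [xɔxɔpɛf] the final segment of 'bone' alternates: [v] ~ [f].
But 'salt' keeps [f] in both environments ([tɛlirɛfu], [tɛlirɛf]), so there is no rule changing /f/ to [v] before the ACC suffix.
So /v/ is underlying, and a rule of word-final obstruent devoicing — voiced obstruents become voiceless word-finally — gives [f].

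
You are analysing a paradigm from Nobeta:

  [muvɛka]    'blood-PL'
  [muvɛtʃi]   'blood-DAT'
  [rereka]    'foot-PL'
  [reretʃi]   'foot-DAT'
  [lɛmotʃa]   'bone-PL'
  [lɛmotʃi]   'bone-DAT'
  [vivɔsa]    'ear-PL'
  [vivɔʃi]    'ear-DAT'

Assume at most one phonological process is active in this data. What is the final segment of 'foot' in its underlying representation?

/k/

The stem for 'foot' ends in [k] in [rereka] but [tʃ] in [reretʃi].
The stem 'bone' ([lɛmotʃa], [lɛmotʃi]) shows [tʃ] unchanged in both environments, so [tʃ] cannot be basic with [k] derived before the PL suffix.
Therefore /k/ is basic and [tʃ] is derived by palatalization before a front vowel (/k/ and /s/ become palato-alveolar [tʃ] and [ʃ] before a front vowel).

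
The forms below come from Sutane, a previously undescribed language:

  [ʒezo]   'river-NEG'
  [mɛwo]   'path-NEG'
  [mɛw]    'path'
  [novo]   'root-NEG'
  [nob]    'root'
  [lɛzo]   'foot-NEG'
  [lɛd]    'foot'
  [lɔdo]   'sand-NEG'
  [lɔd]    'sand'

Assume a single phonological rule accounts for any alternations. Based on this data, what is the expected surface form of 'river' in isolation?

In [lɛzo] and [lɛd] the final segment of 'foot' alternates: [z] ~ [d].
But 'sand' keeps [d] in both environments ([lɔdo], [lɔd]), so there is no rule changing /d/ to [z] before the NEG suffix.
The alternation reflects word-final hardening: voiced fricatives become stops word-finally. /z/ is underlying.
The one attested form of 'river', [ʒezo], shows underlying /ʒez/. Applying the same rule word-finally gives [ʒed].

[ʒed]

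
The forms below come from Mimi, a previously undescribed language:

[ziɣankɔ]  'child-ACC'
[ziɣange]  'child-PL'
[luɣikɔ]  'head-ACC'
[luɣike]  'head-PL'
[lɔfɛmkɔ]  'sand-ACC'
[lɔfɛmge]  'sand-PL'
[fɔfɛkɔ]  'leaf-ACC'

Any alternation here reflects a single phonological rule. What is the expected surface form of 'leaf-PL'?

The PL suffix surfaces as [-ge] and [-ke], depending on the final segment of the stem.
The ACC suffix, which begins with [k], is invariant after every stem; so [k] is not altered by any rule here.
So the underlying form is /-ge/, and voiced stops become voiceless after a vowel.
After 'leaf', which ends in a vowel, the suffix surfaces as [-ke], giving [fɔfɛke].

[fɔfɛke]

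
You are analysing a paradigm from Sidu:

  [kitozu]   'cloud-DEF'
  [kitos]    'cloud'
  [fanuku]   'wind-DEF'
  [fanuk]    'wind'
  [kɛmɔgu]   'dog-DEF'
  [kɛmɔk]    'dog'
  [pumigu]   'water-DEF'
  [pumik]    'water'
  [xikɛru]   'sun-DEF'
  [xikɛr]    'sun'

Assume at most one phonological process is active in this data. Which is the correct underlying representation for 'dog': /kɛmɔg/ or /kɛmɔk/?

The root 'dog' surfaces as [kɛmɔgu] and [kɛmɔk], with a stem-final [g] ~ [k] alternation.
If /k/ were underlying and a rule turned it into [g] before the DEF suffix, 'wind' would also alternate; but it has [k] in both [fanuku] and [fanuk].
So /g/ is underlying, and a rule of word-final obstruent devoicing — voiced obstruents become voiceless word-finally — gives [k].

/kɛmɔg/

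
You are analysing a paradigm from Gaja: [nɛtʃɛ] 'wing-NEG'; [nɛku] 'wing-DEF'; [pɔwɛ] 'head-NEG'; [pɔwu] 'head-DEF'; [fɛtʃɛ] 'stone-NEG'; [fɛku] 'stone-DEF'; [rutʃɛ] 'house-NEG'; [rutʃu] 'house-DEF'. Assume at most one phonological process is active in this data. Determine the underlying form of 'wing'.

'wing' shows [tʃ] ~ [k] at the end of the stem ([nɛtʃɛ] vs [nɛku]).
But 'house' keeps [tʃ] in both environments ([rutʃɛ], [rutʃu]), so there is no rule changing /tʃ/ to [k] before the DEF suffix.
The alternation reflects palatalization before a front vowel: /k/ becomes palato-alveolar [tʃ] before a front vowel. /k/ is underlying.
Hence 'wing' is /nɛk/ underlyingly.

/nɛk/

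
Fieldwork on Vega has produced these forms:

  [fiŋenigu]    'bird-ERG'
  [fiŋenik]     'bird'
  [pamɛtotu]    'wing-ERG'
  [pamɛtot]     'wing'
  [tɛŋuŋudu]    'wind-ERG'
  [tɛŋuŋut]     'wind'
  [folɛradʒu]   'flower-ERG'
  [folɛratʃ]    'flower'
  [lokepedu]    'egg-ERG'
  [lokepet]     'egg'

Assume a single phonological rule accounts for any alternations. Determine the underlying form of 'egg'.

/lokeped/

'egg' shows [d] ~ [t] at the end of the stem ([lokepedu] vs [lokepet]).
The stem 'wing' ([pamɛtotu], [pamɛtot]) shows [t] unchanged in both environments, so [t] cannot be basic with [d] derived before the ERG suffix.
So /d/ is underlying, and a rule of word-final obstruent devoicing — voiced obstruents become voiceless word-finally — gives [t].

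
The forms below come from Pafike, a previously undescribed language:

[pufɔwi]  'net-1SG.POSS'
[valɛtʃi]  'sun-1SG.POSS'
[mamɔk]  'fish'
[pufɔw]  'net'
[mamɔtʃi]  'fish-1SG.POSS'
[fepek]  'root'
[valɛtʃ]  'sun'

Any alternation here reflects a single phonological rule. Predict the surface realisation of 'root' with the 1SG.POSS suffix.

[fepetʃi]

The stem for 'fish' ends in [k] in [mamɔk] but [tʃ] in [mamɔtʃi].
But 'sun' keeps [tʃ] in both environments ([valɛtʃ], [valɛtʃi]), so there is no rule changing /tʃ/ to [k] in isolation.
So /k/ is underlying, and a rule of palatalization before a front vowel — /k/ becomes palato-alveolar [tʃ] before a front vowel — gives [tʃ].
From [fepek] the stem 'root' is /fepek/; before a front vowel this yields [fepetʃi].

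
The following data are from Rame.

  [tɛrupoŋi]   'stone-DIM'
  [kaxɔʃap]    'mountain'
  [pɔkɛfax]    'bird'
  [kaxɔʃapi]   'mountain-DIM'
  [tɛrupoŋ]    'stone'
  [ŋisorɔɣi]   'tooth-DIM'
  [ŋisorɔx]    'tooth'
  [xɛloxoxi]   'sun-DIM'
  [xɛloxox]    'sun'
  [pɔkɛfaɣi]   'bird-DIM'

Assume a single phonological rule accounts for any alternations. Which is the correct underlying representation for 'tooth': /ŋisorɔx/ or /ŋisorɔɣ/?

/ŋisorɔɣ/

The root 'tooth' surfaces as [ŋisorɔɣi] and [ŋisorɔx], with a stem-final [ɣ] ~ [x] alternation.
Compare 'sun', with invariant [x] in [xɛloxoxi] and [xɛloxox]: an analysis with underlying /x/ and a rule producing [ɣ] before the DIM suffix would wrongly predict alternation here too.
The underlying segment must be /ɣ/; voiced obstruents become voiceless word-finally, yielding [x] there.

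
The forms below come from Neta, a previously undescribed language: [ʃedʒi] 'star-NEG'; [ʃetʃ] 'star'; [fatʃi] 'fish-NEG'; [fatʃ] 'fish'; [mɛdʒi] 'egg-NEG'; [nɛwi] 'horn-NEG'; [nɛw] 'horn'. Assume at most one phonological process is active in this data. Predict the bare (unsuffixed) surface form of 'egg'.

'star' shows [dʒ] ~ [tʃ] at the end of the stem ([ʃedʒi] vs [ʃetʃ]).
Compare 'fish', with invariant [tʃ] in [fatʃi] and [fatʃ]: an analysis with underlying /tʃ/ and a rule producing [dʒ] before the NEG suffix would wrongly predict alternation here too.
Therefore /dʒ/ is basic and [tʃ] is derived by word-final obstruent devoicing (voiced obstruents become voiceless word-finally).
From [mɛdʒi] the stem 'egg' is /mɛdʒ/; word-finally this yields [mɛtʃ].

[mɛtʃ]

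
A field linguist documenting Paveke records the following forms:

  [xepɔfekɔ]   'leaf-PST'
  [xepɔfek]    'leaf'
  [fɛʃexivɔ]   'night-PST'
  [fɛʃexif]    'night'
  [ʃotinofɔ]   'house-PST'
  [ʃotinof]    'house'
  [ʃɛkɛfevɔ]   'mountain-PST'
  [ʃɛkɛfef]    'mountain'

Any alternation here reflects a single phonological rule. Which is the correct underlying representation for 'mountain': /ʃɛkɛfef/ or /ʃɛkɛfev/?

/ʃɛkɛfev/

The root 'mountain' surfaces as [ʃɛkɛfevɔ] and [ʃɛkɛfef], with a stem-final [v] ~ [f] alternation.
But 'house' keeps [f] in both environments ([ʃotinofɔ], [ʃotinof]), so there is no rule changing /f/ to [v] before the PST suffix.
So /v/ is underlying, and a rule of word-final obstruent devoicing — voiced obstruents become voiceless word-finally — gives [f].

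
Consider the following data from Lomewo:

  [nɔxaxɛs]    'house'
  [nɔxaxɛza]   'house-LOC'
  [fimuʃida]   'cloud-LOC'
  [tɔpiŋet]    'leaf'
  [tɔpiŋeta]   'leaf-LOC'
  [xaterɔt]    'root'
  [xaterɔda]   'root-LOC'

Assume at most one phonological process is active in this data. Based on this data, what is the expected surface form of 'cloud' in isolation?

'root' shows [t] ~ [d] at the end of the stem ([xaterɔt] vs [xaterɔda]).
Compare 'leaf', with invariant [t] in [tɔpiŋet] and [tɔpiŋeta]: an analysis with underlying /t/ and a rule producing [d] before the LOC suffix would wrongly predict alternation here too.
So /d/ is underlying, and a rule of word-final obstruent devoicing — voiced obstruents become voiceless word-finally — gives [t].
The one attested form of 'cloud', [fimuʃida], shows underlying /fimuʃid/. Applying the same rule word-finally gives [fimuʃit].

[fimuʃit]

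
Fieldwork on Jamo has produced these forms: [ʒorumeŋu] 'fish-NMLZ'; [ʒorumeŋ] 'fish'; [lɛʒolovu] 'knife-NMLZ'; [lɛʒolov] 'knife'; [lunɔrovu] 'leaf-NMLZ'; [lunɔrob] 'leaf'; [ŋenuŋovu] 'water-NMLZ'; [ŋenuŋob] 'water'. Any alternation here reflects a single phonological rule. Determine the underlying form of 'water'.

The root 'water' surfaces as [ŋenuŋovu] and [ŋenuŋob], with a stem-final [v] ~ [b] alternation.
But 'knife' keeps [v] in both environments ([lɛʒolovu], [lɛʒolov]), so there is no rule changing /v/ to [b] in isolation.
So /b/ is underlying, and a rule of intervocalic spirantization — voiced stops become fricatives between vowels — gives [v].

/ŋenuŋob/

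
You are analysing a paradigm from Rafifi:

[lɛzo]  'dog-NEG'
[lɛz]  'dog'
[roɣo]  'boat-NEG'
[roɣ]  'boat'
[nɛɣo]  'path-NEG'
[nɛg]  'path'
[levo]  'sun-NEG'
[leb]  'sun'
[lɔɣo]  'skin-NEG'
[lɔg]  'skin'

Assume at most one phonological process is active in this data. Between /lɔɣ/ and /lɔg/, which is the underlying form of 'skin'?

'skin' shows [ɣ] ~ [g] at the end of the stem ([lɔɣo] vs [lɔg]).
But 'boat' keeps [ɣ] in both environments ([roɣo], [roɣ]), so there is no rule changing /ɣ/ to [g] in isolation.
The alternation reflects intervocalic spirantization: voiced stops become fricatives between vowels. /g/ is underlying.

/lɔg/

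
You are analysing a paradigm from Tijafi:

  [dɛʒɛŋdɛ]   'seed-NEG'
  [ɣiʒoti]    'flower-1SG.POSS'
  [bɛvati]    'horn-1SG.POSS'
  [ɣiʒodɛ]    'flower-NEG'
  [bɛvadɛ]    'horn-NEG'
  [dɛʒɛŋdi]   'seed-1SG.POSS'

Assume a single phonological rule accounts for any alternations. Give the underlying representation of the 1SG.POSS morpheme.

The 1SG.POSS morpheme has two allomorphs, [-di] and [-ti].
The NEG suffix, which begins with [d], is invariant after every stem; so [d] is not altered by any rule here.
So the underlying form is /-ti/, and voiceless stops become voiced after a nasal.

/-ti/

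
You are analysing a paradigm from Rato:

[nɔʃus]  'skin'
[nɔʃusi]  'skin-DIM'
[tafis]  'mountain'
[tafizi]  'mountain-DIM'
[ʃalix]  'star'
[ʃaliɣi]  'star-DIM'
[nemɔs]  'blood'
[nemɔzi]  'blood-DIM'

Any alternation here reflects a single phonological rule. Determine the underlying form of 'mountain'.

/tafiz/

'mountain' shows [s] ~ [z] at the end of the stem ([tafis] vs [tafizi]).
Compare 'skin', with invariant [s] in [nɔʃus] and [nɔʃusi]: an analysis with underlying /s/ and a rule producing [z] before the DIM suffix would wrongly predict alternation here too.
The underlying segment must be /z/; voiced obstruents become voiceless word-finally, yielding [s] there.
The underlying form of 'mountain' is therefore /tafiz/.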